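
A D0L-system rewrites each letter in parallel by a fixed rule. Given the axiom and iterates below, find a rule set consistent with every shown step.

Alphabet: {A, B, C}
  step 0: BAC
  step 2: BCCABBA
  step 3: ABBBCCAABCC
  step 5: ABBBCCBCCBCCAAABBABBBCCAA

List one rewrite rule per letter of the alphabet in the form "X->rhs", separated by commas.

  step 2 ⇒ step 3: BCCABBA ⇒ A·B·B·BCC·A·A·BCC
    A ↦ BCC
    B ↦ A
    C ↦ B

A->BCC, B->A, C->B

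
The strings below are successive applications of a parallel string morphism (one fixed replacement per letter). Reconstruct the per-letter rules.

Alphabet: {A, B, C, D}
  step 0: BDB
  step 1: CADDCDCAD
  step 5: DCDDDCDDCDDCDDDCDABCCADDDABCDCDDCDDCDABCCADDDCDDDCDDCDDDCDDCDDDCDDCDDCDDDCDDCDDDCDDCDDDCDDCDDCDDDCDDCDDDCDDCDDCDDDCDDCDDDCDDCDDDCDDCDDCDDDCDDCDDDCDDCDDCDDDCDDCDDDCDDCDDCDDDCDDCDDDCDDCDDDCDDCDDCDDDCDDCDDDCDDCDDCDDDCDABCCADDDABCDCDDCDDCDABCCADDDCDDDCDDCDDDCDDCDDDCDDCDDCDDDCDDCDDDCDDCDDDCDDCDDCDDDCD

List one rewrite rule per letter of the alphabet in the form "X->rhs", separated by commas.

  step 0 ⇒ step 1: BDB ⇒ CAD·DCD·CAD
    B ↦ CAD
    D ↦ DCD
    A ↦ ABC  (constrained at step 1)
    C ↦ D  (constrained at step 1)

A->ABC, B->CAD, C->D, D->DCD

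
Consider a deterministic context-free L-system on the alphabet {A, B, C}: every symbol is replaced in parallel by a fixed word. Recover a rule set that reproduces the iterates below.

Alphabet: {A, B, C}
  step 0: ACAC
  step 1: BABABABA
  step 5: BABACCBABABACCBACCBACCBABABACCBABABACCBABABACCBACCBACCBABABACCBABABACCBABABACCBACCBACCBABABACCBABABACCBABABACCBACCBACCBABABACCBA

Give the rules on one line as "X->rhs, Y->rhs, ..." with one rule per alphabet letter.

A->BA, B->CC, C->BA

  step 0 ⇒ step 1: ACAC ⇒ BA·BA·BA·BA
    A ↦ BA
    C ↦ BA
    B ↦ CC  (constrained at step 1)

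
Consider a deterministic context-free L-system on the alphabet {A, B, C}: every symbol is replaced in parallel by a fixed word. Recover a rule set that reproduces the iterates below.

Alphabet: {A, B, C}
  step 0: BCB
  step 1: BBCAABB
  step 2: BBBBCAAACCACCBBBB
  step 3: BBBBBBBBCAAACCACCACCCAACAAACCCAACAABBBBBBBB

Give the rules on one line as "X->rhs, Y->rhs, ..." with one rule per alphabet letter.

A->ACC, B->BB, C->CAA

  step 2 ⇒ step 3: BBBBCAAACCACCBBBB ⇒ BB·BB·BB·BB·CAA·ACC·ACC·ACC·CAA·CAA·ACC·CAA·CAA·BB·BB·BB·BB
    A ↦ ACC
    B ↦ BB
    C ↦ CAA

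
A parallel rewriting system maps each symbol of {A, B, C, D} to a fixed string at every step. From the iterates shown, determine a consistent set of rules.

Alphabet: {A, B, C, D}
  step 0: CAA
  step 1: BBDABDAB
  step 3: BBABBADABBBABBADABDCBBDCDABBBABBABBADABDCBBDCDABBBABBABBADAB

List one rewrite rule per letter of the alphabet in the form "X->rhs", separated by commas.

  step 0 ⇒ step 1: CAA ⇒ BB·DAB·DAB
    A ↦ DAB
    C ↦ BB
    B ↦ BBA  (constrained at step 1)
    D ↦ DC  (constrained at step 1)

A->DAB, B->BBA, C->BB, D->DC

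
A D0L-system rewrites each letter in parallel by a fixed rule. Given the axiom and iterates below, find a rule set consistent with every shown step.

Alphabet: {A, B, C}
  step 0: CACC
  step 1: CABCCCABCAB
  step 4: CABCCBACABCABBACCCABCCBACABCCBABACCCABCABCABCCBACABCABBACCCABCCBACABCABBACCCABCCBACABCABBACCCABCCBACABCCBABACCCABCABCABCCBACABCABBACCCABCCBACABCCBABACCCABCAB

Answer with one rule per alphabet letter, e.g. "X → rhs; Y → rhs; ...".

A->CC, B->BA, C->CAB

  step 0 ⇒ step 1: CACC ⇒ CAB·CC·CAB·CAB
    A ↦ CC
    C ↦ CAB
    B ↦ BA  (constrained at step 1)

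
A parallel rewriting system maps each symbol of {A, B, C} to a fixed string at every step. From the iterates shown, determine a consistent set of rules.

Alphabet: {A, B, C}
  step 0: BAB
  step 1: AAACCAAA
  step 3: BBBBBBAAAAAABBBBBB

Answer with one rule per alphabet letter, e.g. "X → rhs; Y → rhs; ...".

  step 0 ⇒ step 1: BAB ⇒ AAA·CC·AAA
    A ↦ CC
    B ↦ AAA
    C ↦ B  (constrained at step 1)

A->CC, B->AAA, C->B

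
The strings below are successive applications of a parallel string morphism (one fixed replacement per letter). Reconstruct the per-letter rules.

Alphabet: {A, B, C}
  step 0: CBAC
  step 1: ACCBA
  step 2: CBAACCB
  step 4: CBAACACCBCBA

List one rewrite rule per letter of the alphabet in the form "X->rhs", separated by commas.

A->CB, B->C, C->A

  step 1 ⇒ step 2: ACCBA ⇒ CB·A·A·C·CB
    A ↦ CB
    B ↦ C
    C ↦ A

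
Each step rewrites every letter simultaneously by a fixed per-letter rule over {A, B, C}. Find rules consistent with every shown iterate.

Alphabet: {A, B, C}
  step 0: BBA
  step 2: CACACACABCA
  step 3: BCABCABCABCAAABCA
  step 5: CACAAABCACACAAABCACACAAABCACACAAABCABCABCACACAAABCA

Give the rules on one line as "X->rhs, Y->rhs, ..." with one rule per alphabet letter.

A->CA, B->AA, C->B

  step 2 ⇒ step 3: CACACACABCA ⇒ B·CA·B·CA·B·CA·B·CA·AA·B·CA
    A ↦ CA
    B ↦ AA
    C ↦ B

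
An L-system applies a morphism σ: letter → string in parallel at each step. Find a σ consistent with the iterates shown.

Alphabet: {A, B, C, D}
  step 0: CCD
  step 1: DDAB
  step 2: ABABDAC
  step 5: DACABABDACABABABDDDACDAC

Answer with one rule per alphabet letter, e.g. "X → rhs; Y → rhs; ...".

  step 1 ⇒ step 2: DDAB ⇒ AB·AB·D·AC
    A ↦ D
    B ↦ AC
    D ↦ AB
  step 0 ⇒ step 1: CCD ⇒ D·D·AB
    C ↦ D

A->D, B->AC, C->D, D->AB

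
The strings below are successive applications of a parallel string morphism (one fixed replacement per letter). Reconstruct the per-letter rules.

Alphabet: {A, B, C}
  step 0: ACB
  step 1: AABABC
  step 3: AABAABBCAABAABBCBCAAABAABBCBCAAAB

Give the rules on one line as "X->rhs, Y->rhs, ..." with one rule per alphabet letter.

A->AAB, B->BC, C->A

  step 0 ⇒ step 1: ACB ⇒ AAB·A·BC
    A ↦ AAB
    B ↦ BC
    C ↦ A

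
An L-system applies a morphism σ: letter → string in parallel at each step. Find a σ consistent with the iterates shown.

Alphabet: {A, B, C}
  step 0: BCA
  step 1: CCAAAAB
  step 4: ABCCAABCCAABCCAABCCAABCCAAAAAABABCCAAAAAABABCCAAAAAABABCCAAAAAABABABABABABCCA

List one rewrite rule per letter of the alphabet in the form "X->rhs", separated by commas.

A->AB, B->CCA, C->AA

  step 0 ⇒ step 1: BCA ⇒ CCA·AA·AB
    A ↦ AB
    B ↦ CCA
    C ↦ AA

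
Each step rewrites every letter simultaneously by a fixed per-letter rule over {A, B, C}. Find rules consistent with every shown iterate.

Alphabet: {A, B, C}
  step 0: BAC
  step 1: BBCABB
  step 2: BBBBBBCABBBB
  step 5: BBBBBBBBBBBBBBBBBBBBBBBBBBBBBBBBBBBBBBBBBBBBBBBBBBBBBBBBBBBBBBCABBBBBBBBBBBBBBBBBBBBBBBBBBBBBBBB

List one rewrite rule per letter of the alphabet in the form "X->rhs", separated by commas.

  step 1 ⇒ step 2: BBCABB ⇒ BB·BB·BB·CA·BB·BB
    A ↦ CA
    B ↦ BB
    C ↦ BB

A->CA, B->BB, C->BB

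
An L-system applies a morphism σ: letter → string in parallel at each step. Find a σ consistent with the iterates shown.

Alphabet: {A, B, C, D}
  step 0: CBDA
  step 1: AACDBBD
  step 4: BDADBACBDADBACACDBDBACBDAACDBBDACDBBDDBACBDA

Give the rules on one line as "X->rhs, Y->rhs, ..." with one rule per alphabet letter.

A->BD, B->AC, C->A, D->DB

  step 0 ⇒ step 1: CBDA ⇒ A·AC·DB·BD
    A ↦ BD
    B ↦ AC
    C ↦ A
    D ↦ DB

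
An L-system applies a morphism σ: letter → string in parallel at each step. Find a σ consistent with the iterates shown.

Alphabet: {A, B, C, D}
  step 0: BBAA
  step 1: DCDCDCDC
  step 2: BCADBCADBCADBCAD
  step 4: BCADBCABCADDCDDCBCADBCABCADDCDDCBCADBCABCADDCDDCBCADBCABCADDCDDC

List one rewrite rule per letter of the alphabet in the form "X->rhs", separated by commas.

  step 1 ⇒ step 2: DCDCDCDC ⇒ BCA·D·BCA·D·BCA·D·BCA·D
    C ↦ D
    D ↦ BCA
  step 0 ⇒ step 1: BBAA ⇒ DC·DC·DC·DC
    A ↦ DC
  step 0 ⇒ step 1: BBAA ⇒ DC·DC·DC·DC
    B ↦ DC

A->DC, B->DC, C->D, D->BCA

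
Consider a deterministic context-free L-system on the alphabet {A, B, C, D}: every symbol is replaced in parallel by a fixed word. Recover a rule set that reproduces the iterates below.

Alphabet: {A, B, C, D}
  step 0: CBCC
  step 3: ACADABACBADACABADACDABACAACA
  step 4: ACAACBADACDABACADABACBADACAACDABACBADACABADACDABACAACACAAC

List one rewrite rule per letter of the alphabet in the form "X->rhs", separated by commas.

A->AC, B->DAB, C->A, D->BAD

  step 3 ⇒ step 4: ACADABACBADACABADACDABACAACA ⇒ AC·A·AC·BAD·AC·DAB·AC·A·DAB·AC·BAD·AC·A·AC·DAB·AC·BAD·AC·A·BAD·AC·DAB·AC·A·AC·AC·A·AC
    A ↦ AC
    B ↦ DAB
    C ↦ A
    D ↦ BAD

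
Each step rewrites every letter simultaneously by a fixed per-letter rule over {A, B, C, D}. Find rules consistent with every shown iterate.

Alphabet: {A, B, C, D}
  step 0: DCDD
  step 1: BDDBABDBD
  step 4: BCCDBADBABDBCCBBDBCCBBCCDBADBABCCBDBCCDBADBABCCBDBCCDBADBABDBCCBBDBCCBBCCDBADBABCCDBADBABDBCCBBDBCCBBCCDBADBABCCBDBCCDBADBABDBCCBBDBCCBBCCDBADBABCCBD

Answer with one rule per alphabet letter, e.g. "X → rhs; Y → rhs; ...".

  step 0 ⇒ step 1: DCDD ⇒ BD·DBA·BD·BD
    C ↦ DBA
    D ↦ BD
    A ↦ B  (constrained at step 1)
    B ↦ BCC  (constrained at step 1)

A->B, B->BCC, C->DBA, D->BD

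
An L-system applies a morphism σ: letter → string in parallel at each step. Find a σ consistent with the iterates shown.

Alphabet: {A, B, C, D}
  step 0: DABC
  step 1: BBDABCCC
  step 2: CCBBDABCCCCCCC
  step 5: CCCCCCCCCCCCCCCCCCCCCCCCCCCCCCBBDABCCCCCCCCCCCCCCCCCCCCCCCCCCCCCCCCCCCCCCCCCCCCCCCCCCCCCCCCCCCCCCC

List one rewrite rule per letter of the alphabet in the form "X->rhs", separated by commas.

  step 1 ⇒ step 2: BBDABCCC ⇒ C·C·BB·DAB·C·CC·CC·CC
    A ↦ DAB
    B ↦ C
    C ↦ CC
    D ↦ BB

A->DAB, B->C, C->CC, D->BB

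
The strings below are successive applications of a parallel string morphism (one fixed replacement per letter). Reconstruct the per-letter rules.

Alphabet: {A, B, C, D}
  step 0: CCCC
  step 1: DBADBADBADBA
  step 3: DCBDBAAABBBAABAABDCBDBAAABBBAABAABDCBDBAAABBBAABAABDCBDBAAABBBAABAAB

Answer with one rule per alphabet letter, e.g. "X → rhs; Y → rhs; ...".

  step 0 ⇒ step 1: CCCC ⇒ DBA·DBA·DBA·DBA
    C ↦ DBA
    A ↦ B  (constrained at step 1)
    B ↦ AAB  (constrained at step 1)
    D ↦ DCB  (constrained at step 1)

A->B, B->AAB, C->DBA, D->DCB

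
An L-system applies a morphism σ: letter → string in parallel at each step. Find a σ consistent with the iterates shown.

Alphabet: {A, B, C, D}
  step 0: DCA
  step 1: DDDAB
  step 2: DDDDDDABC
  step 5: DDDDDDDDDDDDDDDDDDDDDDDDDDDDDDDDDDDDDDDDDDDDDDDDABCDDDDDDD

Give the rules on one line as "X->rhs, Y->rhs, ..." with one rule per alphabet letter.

A->AB, B->C, C->D, D->DD

  step 1 ⇒ step 2: DDDAB ⇒ DD·DD·DD·AB·C
    A ↦ AB
    B ↦ C
    D ↦ DD
  step 0 ⇒ step 1: DCA ⇒ DD·D·AB
    C ↦ D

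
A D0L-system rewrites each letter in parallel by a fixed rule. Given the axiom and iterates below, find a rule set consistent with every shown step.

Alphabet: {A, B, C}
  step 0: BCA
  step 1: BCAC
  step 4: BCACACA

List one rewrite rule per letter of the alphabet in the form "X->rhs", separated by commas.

  step 0 ⇒ step 1: BCA ⇒ BC·A·C
    A ↦ C
    B ↦ BC
    C ↦ A

A->C, B->BC, C->A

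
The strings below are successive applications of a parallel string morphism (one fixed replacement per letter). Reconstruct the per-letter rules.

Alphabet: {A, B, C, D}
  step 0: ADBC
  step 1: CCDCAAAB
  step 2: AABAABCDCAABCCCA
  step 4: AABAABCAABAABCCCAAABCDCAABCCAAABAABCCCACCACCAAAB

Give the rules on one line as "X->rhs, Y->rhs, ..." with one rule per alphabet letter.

A->C, B->A, C->AAB, D->CDC

  step 1 ⇒ step 2: CCDCAAAB ⇒ AAB·AAB·CDC·AAB·C·C·C·A
    A ↦ C
    B ↦ A
    C ↦ AAB
    D ↦ CDC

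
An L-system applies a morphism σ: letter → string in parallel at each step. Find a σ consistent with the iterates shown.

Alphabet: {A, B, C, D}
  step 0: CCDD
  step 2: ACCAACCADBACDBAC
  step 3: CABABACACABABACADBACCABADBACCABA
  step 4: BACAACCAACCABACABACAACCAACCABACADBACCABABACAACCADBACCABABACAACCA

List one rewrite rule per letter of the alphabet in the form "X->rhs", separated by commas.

A->CA, B->AC, C->BA, D->DB

  step 3 ⇒ step 4: CABABACACABABACADBACCABADBACCABA ⇒ BA·CA·AC·CA·AC·CA·BA·CA·BA·CA·AC·CA·AC·CA·BA·CA·DB·AC·CA·BA·BA·CA·AC·CA·DB·AC·CA·BA·BA·CA·AC·CA
    A ↦ CA
    B ↦ AC
    C ↦ BA
    D ↦ DB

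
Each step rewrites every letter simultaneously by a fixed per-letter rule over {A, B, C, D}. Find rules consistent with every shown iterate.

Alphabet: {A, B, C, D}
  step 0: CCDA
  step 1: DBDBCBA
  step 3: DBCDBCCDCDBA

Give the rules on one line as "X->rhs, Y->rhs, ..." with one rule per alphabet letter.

  step 0 ⇒ step 1: CCDA ⇒ DB·DB·C·BA
    A ↦ BA
    C ↦ DB
    D ↦ C
    B ↦ D  (constrained at step 1)

A->BA, B->D, C->DB, D->C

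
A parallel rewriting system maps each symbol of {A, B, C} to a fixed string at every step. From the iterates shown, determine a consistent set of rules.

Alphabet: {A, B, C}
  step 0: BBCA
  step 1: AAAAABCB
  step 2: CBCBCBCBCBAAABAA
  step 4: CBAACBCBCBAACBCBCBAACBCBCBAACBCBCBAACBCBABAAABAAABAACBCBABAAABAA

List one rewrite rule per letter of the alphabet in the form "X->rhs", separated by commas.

A->CB, B->AA, C->AB

  step 1 ⇒ step 2: AAAAABCB ⇒ CB·CB·CB·CB·CB·AA·AB·AA
    A ↦ CB
    B ↦ AA
    C ↦ AB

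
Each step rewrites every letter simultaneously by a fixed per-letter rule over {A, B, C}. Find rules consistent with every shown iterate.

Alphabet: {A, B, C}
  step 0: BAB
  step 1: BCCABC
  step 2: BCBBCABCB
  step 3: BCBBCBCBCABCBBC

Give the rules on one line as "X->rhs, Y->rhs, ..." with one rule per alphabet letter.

  step 2 ⇒ step 3: BCBBCABCB ⇒ BC·B·BC·BC·B·CA·BC·B·BC
    A ↦ CA
    B ↦ BC
    C ↦ B

A->CA, B->BC, C->B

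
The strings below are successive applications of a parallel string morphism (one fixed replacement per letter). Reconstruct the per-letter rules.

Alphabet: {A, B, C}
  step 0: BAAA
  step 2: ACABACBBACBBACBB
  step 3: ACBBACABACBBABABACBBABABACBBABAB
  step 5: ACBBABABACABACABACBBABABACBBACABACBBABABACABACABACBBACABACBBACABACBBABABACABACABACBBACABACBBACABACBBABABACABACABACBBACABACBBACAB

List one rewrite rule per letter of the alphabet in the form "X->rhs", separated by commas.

A->AC, B->AB, C->BB

  step 2 ⇒ step 3: ACABACBBACBBACBB ⇒ AC·BB·AC·AB·AC·BB·AB·AB·AC·BB·AB·AB·AC·BB·AB·AB
    A ↦ AC
    B ↦ AB
    C ↦ BB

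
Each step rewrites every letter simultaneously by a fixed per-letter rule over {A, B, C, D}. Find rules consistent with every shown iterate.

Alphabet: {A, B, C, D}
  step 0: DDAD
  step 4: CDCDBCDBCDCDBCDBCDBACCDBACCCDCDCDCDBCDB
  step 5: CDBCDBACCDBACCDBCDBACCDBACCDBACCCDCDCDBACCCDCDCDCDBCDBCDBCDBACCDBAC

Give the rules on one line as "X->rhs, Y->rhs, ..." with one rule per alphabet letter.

A->CCD, B->AC, C->CD, D->B

  step 4 ⇒ step 5: CDCDBCDBCDCDBCDBCDBACCDBACCCDCDCDCDBCDB ⇒ CD·B·CD·B·AC·CD·B·AC·CD·B·CD·B·AC·CD·B·AC·CD·B·AC·CCD·CD·CD·B·AC·CCD·CD·CD·CD·B·CD·B·CD·B·CD·B·AC·CD·B·AC
    A ↦ CCD
    B ↦ AC
    C ↦ CD
    D ↦ B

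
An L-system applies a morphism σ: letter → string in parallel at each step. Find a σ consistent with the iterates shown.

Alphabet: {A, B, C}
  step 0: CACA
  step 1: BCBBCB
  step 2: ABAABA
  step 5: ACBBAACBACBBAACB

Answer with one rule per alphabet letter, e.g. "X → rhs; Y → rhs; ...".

A->CB, B->A, C->B

  step 1 ⇒ step 2: BCBBCB ⇒ A·B·A·A·B·A
    B ↦ A
    C ↦ B
  step 0 ⇒ step 1: CACA ⇒ B·CB·B·CB
    A ↦ CB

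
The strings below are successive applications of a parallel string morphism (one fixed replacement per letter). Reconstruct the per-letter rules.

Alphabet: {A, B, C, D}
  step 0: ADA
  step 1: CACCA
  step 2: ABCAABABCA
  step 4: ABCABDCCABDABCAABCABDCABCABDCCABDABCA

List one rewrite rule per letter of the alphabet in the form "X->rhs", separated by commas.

A->CA, B->BD, C->AB, D->C

  step 1 ⇒ step 2: CACCA ⇒ AB·CA·AB·AB·CA
    A ↦ CA
    C ↦ AB
    B ↦ BD  (constrained at step 2)
  step 0 ⇒ step 1: ADA ⇒ CA·C·CA
    D ↦ C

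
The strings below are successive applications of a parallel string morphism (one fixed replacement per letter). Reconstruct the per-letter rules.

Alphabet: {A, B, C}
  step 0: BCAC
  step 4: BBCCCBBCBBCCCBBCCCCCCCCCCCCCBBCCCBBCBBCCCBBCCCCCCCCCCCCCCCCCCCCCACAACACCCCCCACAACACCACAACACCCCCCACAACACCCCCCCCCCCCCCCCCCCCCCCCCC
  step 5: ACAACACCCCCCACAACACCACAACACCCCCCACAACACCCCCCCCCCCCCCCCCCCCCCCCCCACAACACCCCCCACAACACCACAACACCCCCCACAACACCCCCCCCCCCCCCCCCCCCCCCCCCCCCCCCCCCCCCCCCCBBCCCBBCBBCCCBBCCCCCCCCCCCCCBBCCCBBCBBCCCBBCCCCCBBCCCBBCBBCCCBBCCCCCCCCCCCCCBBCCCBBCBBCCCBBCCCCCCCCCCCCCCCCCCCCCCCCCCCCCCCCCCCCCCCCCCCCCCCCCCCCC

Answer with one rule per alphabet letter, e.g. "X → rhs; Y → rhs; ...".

A->BBC, B->ACA, C->CC

  step 4 ⇒ step 5: BBCCCBBCBBCCCBBCCCCCCCCCCCCCBBCCCBBCBBCCCBBCCCCCCCCCCCCCCCCCCCCCACAACACCCCCCACAACACCACAACACCCCCCACAACACCCCCCCCCCCCCCCCCCCCCCCCCC ⇒ ACA·ACA·CC·CC·CC·ACA·ACA·CC·ACA·ACA·CC·CC·CC·ACA·ACA·CC·CC·CC·CC·CC·CC·CC·CC·CC·CC·CC·CC·CC·ACA·ACA·CC·CC·CC·ACA·ACA·CC·ACA·ACA·CC·CC·CC·ACA·ACA·CC·CC·CC·CC·CC·CC·CC·CC·CC·CC·CC·CC·CC·CC·CC·CC·CC·CC·CC·CC·CC·BBC·CC·BBC·BBC·CC·BBC·CC·CC·CC·CC·CC·CC·BBC·CC·BBC·BBC·CC·BBC·CC·CC·BBC·CC·BBC·BBC·CC·BBC·CC·CC·CC·CC·CC·CC·BBC·CC·BBC·BBC·CC·BBC·CC·CC·CC·CC·CC·CC·CC·CC·CC·CC·CC·CC·CC·CC·CC·CC·CC·CC·CC·CC·CC·CC·CC·CC·CC·CC
    A ↦ BBC
    B ↦ ACA
    C ↦ CC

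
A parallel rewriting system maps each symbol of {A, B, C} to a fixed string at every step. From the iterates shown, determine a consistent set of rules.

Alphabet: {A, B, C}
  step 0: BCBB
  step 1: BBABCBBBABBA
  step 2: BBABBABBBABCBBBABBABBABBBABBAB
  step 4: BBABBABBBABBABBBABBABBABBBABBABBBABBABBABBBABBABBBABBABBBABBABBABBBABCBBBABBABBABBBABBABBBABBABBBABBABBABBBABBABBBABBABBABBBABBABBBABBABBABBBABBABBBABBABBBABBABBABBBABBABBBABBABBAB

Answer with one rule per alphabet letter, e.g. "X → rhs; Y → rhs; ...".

A->B, B->BBA, C->BCB

  step 1 ⇒ step 2: BBABCBBBABBA ⇒ BBA·BBA·B·BBA·BCB·BBA·BBA·BBA·B·BBA·BBA·B
    A ↦ B
    B ↦ BBA
    C ↦ BCB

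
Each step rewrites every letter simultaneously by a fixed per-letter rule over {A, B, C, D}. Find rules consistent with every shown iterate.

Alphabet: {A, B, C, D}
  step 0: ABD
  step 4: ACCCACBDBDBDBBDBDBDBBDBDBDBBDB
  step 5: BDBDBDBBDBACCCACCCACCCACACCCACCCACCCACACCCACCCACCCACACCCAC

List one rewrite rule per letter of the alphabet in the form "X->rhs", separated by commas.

  step 4 ⇒ step 5: ACCCACBDBDBDBBDBDBDBBDBDBDBBDB ⇒ B·DB·DB·DB·B·DB·AC·CC·AC·CC·AC·CC·AC·AC·CC·AC·CC·AC·CC·AC·AC·CC·AC·CC·AC·CC·AC·AC·CC·AC
    A ↦ B
    B ↦ AC
    C ↦ DB
    D ↦ CC

A->B, B->AC, C->DB, D->CC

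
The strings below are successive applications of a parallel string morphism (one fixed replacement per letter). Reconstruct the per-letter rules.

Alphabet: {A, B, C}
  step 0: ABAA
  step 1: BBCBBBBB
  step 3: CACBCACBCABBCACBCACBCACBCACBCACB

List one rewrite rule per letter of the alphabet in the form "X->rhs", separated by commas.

  step 0 ⇒ step 1: ABAA ⇒ BB·CB·BB·BB
    A ↦ BB
    B ↦ CB
    C ↦ CA  (constrained at step 1)

A->BB, B->CB, C->CA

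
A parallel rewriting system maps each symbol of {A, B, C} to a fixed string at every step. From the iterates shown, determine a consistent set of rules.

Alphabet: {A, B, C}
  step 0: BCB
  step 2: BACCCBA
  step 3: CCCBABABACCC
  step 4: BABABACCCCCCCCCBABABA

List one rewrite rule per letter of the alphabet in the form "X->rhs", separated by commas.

A->CC, B->C, C->BA

  step 3 ⇒ step 4: CCCBABABACCC ⇒ BA·BA·BA·C·CC·C·CC·C·CC·BA·BA·BA
    A ↦ CC
    B ↦ C
    C ↦ BA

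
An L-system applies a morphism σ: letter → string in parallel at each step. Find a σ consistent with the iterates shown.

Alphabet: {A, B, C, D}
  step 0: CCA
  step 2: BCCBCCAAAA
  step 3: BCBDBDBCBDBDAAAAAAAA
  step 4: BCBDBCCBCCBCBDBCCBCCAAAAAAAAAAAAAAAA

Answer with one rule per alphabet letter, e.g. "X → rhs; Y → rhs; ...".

  step 3 ⇒ step 4: BCBDBDBCBDBDAAAAAAAA ⇒ BC·BD·BC·C·BC·C·BC·BD·BC·C·BC·C·AA·AA·AA·AA·AA·AA·AA·AA
    A ↦ AA
    B ↦ BC
    C ↦ BD
    D ↦ C

A->AA, B->BC, C->BD, D->C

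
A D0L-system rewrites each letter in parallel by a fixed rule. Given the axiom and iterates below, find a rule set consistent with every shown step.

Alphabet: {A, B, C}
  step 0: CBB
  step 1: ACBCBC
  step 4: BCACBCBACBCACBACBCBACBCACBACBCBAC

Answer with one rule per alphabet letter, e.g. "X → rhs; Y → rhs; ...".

A->B, B->BC, C->AC

  step 0 ⇒ step 1: CBB ⇒ AC·BC·BC
    B ↦ BC
    C ↦ AC
    A ↦ B  (constrained at step 1)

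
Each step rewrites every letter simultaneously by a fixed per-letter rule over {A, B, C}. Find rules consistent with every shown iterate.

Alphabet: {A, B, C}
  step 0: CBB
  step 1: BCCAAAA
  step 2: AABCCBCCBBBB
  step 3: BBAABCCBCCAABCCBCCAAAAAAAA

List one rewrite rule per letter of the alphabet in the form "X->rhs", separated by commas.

  step 2 ⇒ step 3: AABCCBCCBBBB ⇒ B·B·AA·BCC·BCC·AA·BCC·BCC·AA·AA·AA·AA
    A ↦ B
    B ↦ AA
    C ↦ BCC

A->B, B->AA, C->BCC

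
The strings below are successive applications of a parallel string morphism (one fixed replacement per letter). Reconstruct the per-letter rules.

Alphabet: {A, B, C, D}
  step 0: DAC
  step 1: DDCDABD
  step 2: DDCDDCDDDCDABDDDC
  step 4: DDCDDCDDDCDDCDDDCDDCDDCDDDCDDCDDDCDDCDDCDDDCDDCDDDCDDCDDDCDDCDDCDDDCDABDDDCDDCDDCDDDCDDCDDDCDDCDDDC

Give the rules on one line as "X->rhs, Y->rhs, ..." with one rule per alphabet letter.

A->DAB, B->D, C->D, D->DDC

  step 1 ⇒ step 2: DDCDABD ⇒ DDC·DDC·D·DDC·DAB·D·DDC
    A ↦ DAB
    B ↦ D
    C ↦ D
    D ↦ DDC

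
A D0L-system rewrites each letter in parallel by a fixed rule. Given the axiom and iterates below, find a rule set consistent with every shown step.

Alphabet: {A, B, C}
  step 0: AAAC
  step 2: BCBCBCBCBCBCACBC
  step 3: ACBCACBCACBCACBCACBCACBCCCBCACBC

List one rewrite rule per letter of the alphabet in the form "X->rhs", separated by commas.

A->CC, B->AC, C->BC

  step 2 ⇒ step 3: BCBCBCBCBCBCACBC ⇒ AC·BC·AC·BC·AC·BC·AC·BC·AC·BC·AC·BC·CC·BC·AC·BC
    A ↦ CC
    B ↦ AC
    C ↦ BC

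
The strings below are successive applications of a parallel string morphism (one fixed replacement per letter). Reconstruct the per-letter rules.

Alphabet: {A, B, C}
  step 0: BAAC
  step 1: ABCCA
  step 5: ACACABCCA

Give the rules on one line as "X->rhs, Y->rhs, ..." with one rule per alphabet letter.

A->C, B->AB, C->A

  step 0 ⇒ step 1: BAAC ⇒ AB·C·C·A
    A ↦ C
    B ↦ AB
    C ↦ A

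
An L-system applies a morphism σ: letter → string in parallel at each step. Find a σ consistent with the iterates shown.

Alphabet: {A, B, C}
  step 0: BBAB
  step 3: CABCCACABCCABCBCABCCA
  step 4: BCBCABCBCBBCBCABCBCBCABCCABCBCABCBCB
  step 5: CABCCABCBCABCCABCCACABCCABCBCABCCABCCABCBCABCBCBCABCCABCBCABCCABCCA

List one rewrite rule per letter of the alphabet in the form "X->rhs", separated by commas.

A->B, B->CA, C->BC

  step 4 ⇒ step 5: BCBCABCBCBBCBCABCBCBCABCCABCBCABCBCB ⇒ CA·BC·CA·BC·B·CA·BC·CA·BC·CA·CA·BC·CA·BC·B·CA·BC·CA·BC·CA·BC·B·CA·BC·BC·B·CA·BC·CA·BC·B·CA·BC·CA·BC·CA
    A ↦ B
    B ↦ CA
    C ↦ BC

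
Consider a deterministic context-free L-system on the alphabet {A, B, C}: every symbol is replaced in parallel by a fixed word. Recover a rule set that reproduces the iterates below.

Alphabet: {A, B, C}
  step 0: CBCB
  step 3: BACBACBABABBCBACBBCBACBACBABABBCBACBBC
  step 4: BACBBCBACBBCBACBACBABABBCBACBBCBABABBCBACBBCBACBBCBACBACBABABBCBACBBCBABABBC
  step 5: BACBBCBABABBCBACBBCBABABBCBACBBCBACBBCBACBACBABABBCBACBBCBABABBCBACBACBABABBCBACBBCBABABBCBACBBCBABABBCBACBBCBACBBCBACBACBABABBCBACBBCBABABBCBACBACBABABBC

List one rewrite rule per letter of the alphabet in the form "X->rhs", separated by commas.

  step 4 ⇒ step 5: BACBBCBACBBCBACBACBABABBCBACBBCBABABBCBACBBCBACBBCBACBACBABABBCBACBBCBABABBC ⇒ BA·C·BBC·BA·BA·BBC·BA·C·BBC·BA·BA·BBC·BA·C·BBC·BA·C·BBC·BA·C·BA·C·BA·BA·BBC·BA·C·BBC·BA·BA·BBC·BA·C·BA·C·BA·BA·BBC·BA·C·BBC·BA·BA·BBC·BA·C·BBC·BA·BA·BBC·BA·C·BBC·BA·C·BBC·BA·C·BA·C·BA·BA·BBC·BA·C·BBC·BA·BA·BBC·BA·C·BA·C·BA·BA·BBC
    A ↦ C
    B ↦ BA
    C ↦ BBC

A->C, B->BA, C->BBC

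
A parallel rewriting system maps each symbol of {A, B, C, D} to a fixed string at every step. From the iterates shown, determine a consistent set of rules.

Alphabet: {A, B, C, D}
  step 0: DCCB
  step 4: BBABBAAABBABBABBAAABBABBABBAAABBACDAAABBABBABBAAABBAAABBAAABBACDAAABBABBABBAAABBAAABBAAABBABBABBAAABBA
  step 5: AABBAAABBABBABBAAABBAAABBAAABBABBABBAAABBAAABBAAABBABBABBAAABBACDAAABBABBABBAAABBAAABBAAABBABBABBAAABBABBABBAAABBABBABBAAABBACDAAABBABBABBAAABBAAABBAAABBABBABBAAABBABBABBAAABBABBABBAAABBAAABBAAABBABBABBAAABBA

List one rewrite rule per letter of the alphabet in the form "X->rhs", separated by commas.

A->BBA, B->A, C->CD, D->AAA

  step 4 ⇒ step 5: BBABBAAABBABBABBAAABBABBABBAAABBACDAAABBABBABBAAABBAAABBAAABBACDAAABBABBABBAAABBAAABBAAABBABBABBAAABBA ⇒ A·A·BBA·A·A·BBA·BBA·BBA·A·A·BBA·A·A·BBA·A·A·BBA·BBA·BBA·A·A·BBA·A·A·BBA·A·A·BBA·BBA·BBA·A·A·BBA·CD·AAA·BBA·BBA·BBA·A·A·BBA·A·A·BBA·A·A·BBA·BBA·BBA·A·A·BBA·BBA·BBA·A·A·BBA·BBA·BBA·A·A·BBA·CD·AAA·BBA·BBA·BBA·A·A·BBA·A·A·BBA·A·A·BBA·BBA·BBA·A·A·BBA·BBA·BBA·A·A·BBA·BBA·BBA·A·A·BBA·A·A·BBA·A·A·BBA·BBA·BBA·A·A·BBA
    A ↦ BBA
    B ↦ A
    C ↦ CD
    D ↦ AAA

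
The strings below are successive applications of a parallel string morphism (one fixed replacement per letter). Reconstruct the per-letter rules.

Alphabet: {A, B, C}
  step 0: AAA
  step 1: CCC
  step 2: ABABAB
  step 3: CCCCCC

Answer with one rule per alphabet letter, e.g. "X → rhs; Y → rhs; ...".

  step 2 ⇒ step 3: ABABAB ⇒ C·C·C·C·C·C
    A ↦ C
    B ↦ C
  step 1 ⇒ step 2: CCC ⇒ AB·AB·AB
    C ↦ AB

A->C, B->C, C->AB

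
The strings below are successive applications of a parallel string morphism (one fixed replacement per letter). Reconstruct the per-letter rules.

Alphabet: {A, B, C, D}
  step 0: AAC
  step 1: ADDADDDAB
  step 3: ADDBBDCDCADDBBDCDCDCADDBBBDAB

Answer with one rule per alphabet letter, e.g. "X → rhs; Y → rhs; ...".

  step 0 ⇒ step 1: AAC ⇒ ADD·ADD·DAB
    A ↦ ADD
    C ↦ DAB
    B ↦ DC  (constrained at step 1)
    D ↦ B  (constrained at step 1)

A->ADD, B->DC, C->DAB, D->B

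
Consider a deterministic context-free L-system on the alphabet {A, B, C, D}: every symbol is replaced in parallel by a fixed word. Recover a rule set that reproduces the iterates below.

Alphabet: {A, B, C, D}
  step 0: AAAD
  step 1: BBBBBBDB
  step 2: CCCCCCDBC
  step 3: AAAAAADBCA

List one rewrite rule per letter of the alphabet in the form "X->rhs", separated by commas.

  step 2 ⇒ step 3: CCCCCCDBC ⇒ A·A·A·A·A·A·DB·C·A
    B ↦ C
    C ↦ A
    D ↦ DB
  step 0 ⇒ step 1: AAAD ⇒ BB·BB·BB·DB
    A ↦ BB

A->BB, B->C, C->A, D->DB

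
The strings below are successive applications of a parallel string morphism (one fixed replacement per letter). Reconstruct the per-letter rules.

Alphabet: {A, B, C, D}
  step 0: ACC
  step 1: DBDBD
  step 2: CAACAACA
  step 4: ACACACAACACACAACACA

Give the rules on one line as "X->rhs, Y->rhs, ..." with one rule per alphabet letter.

  step 1 ⇒ step 2: DBDBD ⇒ CA·A·CA·A·CA
    B ↦ A
    D ↦ CA
  step 0 ⇒ step 1: ACC ⇒ D·BD·BD
    A ↦ D
  step 0 ⇒ step 1: ACC ⇒ D·BD·BD
    C ↦ BD

A->D, B->A, C->BD, D->CA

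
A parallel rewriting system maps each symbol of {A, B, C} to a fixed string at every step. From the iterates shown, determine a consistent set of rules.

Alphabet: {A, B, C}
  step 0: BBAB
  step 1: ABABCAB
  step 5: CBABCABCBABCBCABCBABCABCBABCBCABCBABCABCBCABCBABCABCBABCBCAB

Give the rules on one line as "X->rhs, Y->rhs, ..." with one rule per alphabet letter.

  step 0 ⇒ step 1: BBAB ⇒ AB·AB·C·AB
    A ↦ C
    B ↦ AB
    C ↦ CB  (constrained at step 1)

A->C, B->AB, C->CB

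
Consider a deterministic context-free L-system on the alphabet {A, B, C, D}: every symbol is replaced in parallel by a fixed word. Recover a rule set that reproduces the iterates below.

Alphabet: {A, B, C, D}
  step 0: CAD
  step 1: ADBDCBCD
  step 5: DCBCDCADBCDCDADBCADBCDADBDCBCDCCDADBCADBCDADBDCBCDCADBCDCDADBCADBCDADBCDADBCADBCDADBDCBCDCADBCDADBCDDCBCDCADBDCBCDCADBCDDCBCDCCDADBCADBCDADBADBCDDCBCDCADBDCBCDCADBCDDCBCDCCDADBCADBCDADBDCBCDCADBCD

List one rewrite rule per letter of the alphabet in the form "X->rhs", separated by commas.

A->DCB, B->C, C->ADB, D->CD

  step 0 ⇒ step 1: CAD ⇒ ADB·DCB·CD
    A ↦ DCB
    C ↦ ADB
    D ↦ CD
    B ↦ C  (constrained at step 1)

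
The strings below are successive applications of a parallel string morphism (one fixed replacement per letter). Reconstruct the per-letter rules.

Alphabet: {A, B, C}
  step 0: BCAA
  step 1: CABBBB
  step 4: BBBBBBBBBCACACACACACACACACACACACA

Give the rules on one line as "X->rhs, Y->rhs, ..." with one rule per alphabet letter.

  step 0 ⇒ step 1: BCAA ⇒ CA·BB·B·B
    A ↦ B
    B ↦ CA
    C ↦ BB

A->B, B->CA, C->BB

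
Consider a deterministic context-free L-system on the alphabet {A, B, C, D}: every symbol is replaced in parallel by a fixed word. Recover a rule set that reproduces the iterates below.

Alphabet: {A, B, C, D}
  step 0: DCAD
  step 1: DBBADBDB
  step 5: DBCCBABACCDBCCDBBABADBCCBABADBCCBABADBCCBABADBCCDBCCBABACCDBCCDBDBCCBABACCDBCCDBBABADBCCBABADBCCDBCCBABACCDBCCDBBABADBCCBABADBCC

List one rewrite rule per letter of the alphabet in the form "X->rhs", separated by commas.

  step 0 ⇒ step 1: DCAD ⇒ DB·BA·DB·DB
    A ↦ DB
    C ↦ BA
    D ↦ DB
    B ↦ CC  (constrained at step 1)

A->DB, B->CC, C->BA, D->DB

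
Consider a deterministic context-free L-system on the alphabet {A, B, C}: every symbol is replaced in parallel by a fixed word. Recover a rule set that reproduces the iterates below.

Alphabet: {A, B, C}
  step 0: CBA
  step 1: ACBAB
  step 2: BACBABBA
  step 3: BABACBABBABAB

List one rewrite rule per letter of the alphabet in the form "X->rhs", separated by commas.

  step 2 ⇒ step 3: BACBABBA ⇒ BA·B·AC·BA·B·BA·BA·B
    A ↦ B
    B ↦ BA
    C ↦ AC

A->B, B->BA, C->AC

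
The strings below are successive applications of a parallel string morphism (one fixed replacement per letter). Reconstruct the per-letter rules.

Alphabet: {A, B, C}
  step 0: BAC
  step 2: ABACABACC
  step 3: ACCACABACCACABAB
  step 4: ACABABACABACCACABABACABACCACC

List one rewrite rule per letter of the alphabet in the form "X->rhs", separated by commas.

A->AC, B->C, C->AB

  step 3 ⇒ step 4: ACCACABACCACABAB ⇒ AC·AB·AB·AC·AB·AC·C·AC·AB·AB·AC·AB·AC·C·AC·C
    A ↦ AC
    B ↦ C
    C ↦ AB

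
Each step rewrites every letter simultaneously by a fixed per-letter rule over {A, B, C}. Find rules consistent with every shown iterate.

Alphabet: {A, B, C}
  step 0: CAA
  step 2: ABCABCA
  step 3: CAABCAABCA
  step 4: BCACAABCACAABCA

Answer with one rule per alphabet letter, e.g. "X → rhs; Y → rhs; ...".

  step 3 ⇒ step 4: CAABCAABCA ⇒ B·CA·CA·A·B·CA·CA·A·B·CA
    A ↦ CA
    B ↦ A
    C ↦ B

A->CA, B->A, C->B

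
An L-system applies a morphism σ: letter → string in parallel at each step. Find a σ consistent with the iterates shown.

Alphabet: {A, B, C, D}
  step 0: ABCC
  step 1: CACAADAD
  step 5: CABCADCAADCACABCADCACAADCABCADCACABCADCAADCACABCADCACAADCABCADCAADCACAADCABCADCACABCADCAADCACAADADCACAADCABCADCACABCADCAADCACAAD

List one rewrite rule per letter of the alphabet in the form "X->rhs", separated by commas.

A->CA, B->CA, C->AD, D->BC

  step 0 ⇒ step 1: ABCC ⇒ CA·CA·AD·AD
    A ↦ CA
    B ↦ CA
    C ↦ AD
    D ↦ BC  (constrained at step 1)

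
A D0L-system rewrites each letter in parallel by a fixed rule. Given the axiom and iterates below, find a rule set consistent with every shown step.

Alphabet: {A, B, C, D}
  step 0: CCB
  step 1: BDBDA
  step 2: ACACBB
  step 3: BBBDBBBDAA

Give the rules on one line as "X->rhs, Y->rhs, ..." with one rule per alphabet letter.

  step 2 ⇒ step 3: ACACBB ⇒ BB·BD·BB·BD·A·A
    A ↦ BB
    B ↦ A
    C ↦ BD
  step 1 ⇒ step 2: BDBDA ⇒ A·C·A·C·BB
    D ↦ C

A->BB, B->A, C->BD, D->C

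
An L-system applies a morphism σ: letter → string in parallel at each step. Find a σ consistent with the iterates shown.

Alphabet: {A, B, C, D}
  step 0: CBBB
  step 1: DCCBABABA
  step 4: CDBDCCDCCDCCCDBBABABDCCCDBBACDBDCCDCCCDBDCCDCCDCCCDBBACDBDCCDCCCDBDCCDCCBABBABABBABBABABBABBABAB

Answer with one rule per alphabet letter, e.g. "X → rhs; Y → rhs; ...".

  step 0 ⇒ step 1: CBBB ⇒ DCC·BA·BA·BA
    B ↦ BA
    C ↦ DCC
    A ↦ B  (constrained at step 1)
    D ↦ CDB  (constrained at step 1)

A->B, B->BA, C->DCC, D->CDB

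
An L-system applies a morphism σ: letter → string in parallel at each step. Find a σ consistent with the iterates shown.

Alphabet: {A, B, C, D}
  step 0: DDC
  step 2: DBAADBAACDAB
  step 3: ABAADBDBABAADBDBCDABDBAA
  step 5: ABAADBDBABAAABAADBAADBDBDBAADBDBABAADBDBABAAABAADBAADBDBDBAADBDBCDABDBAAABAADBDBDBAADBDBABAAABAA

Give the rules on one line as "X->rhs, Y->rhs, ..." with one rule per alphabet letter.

  step 2 ⇒ step 3: DBAADBAACDAB ⇒ AB·AA·DB·DB·AB·AA·DB·DB·CD·AB·DB·AA
    A ↦ DB
    B ↦ AA
    C ↦ CD
    D ↦ AB

A->DB, B->AA, C->CD, D->AB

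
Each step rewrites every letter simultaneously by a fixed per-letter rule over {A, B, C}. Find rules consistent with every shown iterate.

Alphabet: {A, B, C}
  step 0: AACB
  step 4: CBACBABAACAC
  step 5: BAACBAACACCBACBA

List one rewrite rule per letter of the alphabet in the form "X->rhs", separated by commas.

  step 4 ⇒ step 5: CBACBABAACAC ⇒ BA·A·C·BA·A·C·A·C·C·BA·C·BA
    A ↦ C
    B ↦ A
    C ↦ BA

A->C, B->A, C->BA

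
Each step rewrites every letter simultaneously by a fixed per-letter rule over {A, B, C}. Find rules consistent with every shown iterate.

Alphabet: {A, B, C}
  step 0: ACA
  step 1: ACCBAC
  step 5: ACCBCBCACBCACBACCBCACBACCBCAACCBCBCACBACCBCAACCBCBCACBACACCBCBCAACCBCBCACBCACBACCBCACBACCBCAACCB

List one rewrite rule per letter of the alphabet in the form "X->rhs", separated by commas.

  step 0 ⇒ step 1: ACA ⇒ AC·CB·AC
    A ↦ AC
    C ↦ CB
    B ↦ CA  (constrained at step 1)

A->AC, B->CA, C->CB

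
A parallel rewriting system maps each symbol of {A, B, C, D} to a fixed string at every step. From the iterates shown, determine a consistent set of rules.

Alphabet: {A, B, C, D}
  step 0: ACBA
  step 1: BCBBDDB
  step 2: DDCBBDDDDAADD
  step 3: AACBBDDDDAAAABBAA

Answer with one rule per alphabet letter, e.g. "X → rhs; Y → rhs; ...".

  step 2 ⇒ step 3: DDCBBDDDDAADD ⇒ A·A·CBB·DD·DD·A·A·A·A·B·B·A·A
    A ↦ B
    B ↦ DD
    C ↦ CBB
    D ↦ A

A->B, B->DD, C->CBB, D->A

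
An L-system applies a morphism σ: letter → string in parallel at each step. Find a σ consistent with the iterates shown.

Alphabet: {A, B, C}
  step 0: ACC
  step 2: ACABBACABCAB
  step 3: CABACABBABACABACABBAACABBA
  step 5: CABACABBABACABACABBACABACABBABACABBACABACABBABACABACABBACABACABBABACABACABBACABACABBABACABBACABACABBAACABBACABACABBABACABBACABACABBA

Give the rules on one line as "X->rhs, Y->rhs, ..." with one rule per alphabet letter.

A->CAB, B->BA, C->A

  step 2 ⇒ step 3: ACABBACABCAB ⇒ CAB·A·CAB·BA·BA·CAB·A·CAB·BA·A·CAB·BA
    A ↦ CAB
    B ↦ BA
    C ↦ A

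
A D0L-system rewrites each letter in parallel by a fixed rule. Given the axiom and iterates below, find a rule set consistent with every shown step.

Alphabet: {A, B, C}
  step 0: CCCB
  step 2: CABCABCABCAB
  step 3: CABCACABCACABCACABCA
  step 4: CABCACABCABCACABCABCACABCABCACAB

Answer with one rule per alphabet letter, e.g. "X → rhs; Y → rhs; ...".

  step 3 ⇒ step 4: CABCACABCACABCACABCA ⇒ CA·B·CA·CA·B·CA·B·CA·CA·B·CA·B·CA·CA·B·CA·B·CA·CA·B
    A ↦ B
    B ↦ CA
    C ↦ CA

A->B, B->CA, C->CA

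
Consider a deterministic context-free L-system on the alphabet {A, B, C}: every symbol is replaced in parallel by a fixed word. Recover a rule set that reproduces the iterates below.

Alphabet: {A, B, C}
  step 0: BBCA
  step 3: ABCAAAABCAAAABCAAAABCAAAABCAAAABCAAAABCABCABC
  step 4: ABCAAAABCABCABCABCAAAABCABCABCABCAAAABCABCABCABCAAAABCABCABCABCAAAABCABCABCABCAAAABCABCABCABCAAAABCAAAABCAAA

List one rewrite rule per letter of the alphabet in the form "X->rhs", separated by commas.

A->ABC, B->AA, C->A

  step 3 ⇒ step 4: ABCAAAABCAAAABCAAAABCAAAABCAAAABCAAAABCABCABC ⇒ ABC·AA·A·ABC·ABC·ABC·ABC·AA·A·ABC·ABC·ABC·ABC·AA·A·ABC·ABC·ABC·ABC·AA·A·ABC·ABC·ABC·ABC·AA·A·ABC·ABC·ABC·ABC·AA·A·ABC·ABC·ABC·ABC·AA·A·ABC·AA·A·ABC·AA·A
    A ↦ ABC
    B ↦ AA
    C ↦ A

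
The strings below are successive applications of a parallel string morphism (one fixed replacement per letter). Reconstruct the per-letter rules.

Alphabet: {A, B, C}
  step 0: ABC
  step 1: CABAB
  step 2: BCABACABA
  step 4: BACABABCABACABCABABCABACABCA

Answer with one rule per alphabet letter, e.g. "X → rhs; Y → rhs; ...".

A->CA, B->BA, C->B

  step 1 ⇒ step 2: CABAB ⇒ B·CA·BA·CA·BA
    A ↦ CA
    B ↦ BA
    C ↦ B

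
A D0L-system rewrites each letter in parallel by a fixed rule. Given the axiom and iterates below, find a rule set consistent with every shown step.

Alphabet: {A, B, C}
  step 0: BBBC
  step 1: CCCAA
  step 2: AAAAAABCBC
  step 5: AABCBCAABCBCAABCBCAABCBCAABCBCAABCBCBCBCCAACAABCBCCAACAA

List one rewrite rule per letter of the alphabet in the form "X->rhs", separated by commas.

  step 1 ⇒ step 2: CCCAA ⇒ AA·AA·AA·BC·BC
    A ↦ BC
    C ↦ AA
  step 0 ⇒ step 1: BBBC ⇒ C·C·C·AA
    B ↦ C

A->BC, B->C, C->AA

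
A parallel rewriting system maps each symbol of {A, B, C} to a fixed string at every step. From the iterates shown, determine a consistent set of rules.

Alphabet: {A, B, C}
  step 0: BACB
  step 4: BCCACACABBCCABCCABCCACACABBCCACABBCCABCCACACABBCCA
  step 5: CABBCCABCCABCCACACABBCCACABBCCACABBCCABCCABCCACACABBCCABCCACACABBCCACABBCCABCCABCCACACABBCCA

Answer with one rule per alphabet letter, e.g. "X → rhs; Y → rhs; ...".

  step 4 ⇒ step 5: BCCACACABBCCABCCABCCACACABBCCACABBCCABCCACACABBCCA ⇒ CA·B·B·CCA·B·CCA·B·CCA·CA·CA·B·B·CCA·CA·B·B·CCA·CA·B·B·CCA·B·CCA·B·CCA·CA·CA·B·B·CCA·B·CCA·CA·CA·B·B·CCA·CA·B·B·CCA·B·CCA·B·CCA·CA·CA·B·B·CCA
    A ↦ CCA
    B ↦ CA
    C ↦ B

A->CCA, B->CA, C->B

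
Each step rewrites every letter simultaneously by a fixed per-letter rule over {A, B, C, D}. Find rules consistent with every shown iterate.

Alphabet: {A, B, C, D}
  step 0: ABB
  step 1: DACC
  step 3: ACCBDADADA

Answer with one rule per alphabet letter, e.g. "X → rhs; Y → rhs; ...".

  step 0 ⇒ step 1: ABB ⇒ DA·C·C
    A ↦ DA
    B ↦ C
    C ↦ A  (constrained at step 1)
    D ↦ CB  (constrained at step 1)

A->DA, B->C, C->A, D->CB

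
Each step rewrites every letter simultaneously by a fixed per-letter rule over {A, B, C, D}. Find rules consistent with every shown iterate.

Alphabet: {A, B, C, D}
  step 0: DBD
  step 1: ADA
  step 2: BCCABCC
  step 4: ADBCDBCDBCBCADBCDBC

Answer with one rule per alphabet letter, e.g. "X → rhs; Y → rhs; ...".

  step 1 ⇒ step 2: ADA ⇒ BCC·A·BCC
    A ↦ BCC
    D ↦ A
  step 0 ⇒ step 1: DBD ⇒ A·D·A
    B ↦ D
    C ↦ BC  (constrained at step 2)

A->BCC, B->D, C->BC, D->A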